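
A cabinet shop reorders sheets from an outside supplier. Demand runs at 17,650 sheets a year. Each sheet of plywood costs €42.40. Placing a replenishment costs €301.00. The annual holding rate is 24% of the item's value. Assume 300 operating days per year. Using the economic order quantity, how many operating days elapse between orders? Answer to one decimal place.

T ≈ 17.4 days

Holding cost H = 0.24 × €42.40 = €10.1760 per unit per year.
The optimal lot size = √(2DS/H) = √(2 × 17,650 × 301 / 10.176) ≈ 1021.84.
Cycle time = Q*/D × 300 = 1021.84 / 17,650 × 300 ≈ 17.368 days.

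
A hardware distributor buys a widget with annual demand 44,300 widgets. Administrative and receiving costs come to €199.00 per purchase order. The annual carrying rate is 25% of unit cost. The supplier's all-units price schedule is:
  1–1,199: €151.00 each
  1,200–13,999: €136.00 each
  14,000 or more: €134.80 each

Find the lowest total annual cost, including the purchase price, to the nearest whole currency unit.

TC* ≈ €6,052,546

Holding cost per unit per year at price C is H = 0.25·C.
For each price level, check whether its EOQ is feasible; otherwise the best quantity at that price is the breakpoint.
EOQ at €151.00 = 683.4 (feasible in tier 1): TC = 44,300×€151.00 + (44,300/683.4)×199 + (683.4/2)×0.25×€151.00 = €6,715,098.94.
EOQ at €136.00 = 720.1 < 1200, so use break Q=1200: TC = 44,300×€136.00 + (44,300/1200.0)×199 + (1200.0/2)×0.25×€136.00 = €6,052,546.42.
EOQ at €134.80 = 723.3 < 14000, so use break Q=14000: TC = 44,300×€134.80 + (44,300/14000.0)×199 + (14000.0/2)×0.25×€134.80 = €6,208,169.69.
Lowest total cost among the candidates is at Q = 1200.0.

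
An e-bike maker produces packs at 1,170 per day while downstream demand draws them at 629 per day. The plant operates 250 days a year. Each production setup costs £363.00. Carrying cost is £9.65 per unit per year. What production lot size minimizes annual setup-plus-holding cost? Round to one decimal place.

Q* ≈ 5,058.2 packs

Annual demand D = 629 × 250 = 157,250.
Production build-up factor (1 − d/p) = 1 − 629/1,170 = 0.4624.
Q* = √(2DS / (H(1 − d/p))) = √(2 × 157,250 × 363 / (9.65 × 0.4624)).
= √(114,163,500 / 4.4621) ≈ 5058.180.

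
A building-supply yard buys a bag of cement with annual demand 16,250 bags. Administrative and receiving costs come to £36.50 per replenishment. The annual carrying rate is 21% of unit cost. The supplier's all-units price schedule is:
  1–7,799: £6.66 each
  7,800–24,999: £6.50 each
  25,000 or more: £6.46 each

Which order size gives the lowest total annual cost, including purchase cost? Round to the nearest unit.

Q* ≈ 921 bags

Holding cost per unit per year at price C is H = 0.21·C.
Candidates are each tier's EOQ (if it falls in that tier) and each price-break quantity.
EOQ at £6.66 = 921.0 (feasible in tier 1): TC = 16,250×£6.66 + (16,250/921.0)×36.5 + (921.0/2)×0.21×£6.66 = £109,513.06.
EOQ at £6.50 = 932.2 < 7800, so use break Q=7800: TC = 16,250×£6.50 + (16,250/7800.0)×36.5 + (7800.0/2)×0.21×£6.50 = £111,024.54.
EOQ at £6.46 = 935.1 < 25000, so use break Q=25000: TC = 16,250×£6.46 + (16,250/25000.0)×36.5 + (25000.0/2)×0.21×£6.46 = £121,956.23.
Lowest total cost is £109,513.06 at Q = 921.0.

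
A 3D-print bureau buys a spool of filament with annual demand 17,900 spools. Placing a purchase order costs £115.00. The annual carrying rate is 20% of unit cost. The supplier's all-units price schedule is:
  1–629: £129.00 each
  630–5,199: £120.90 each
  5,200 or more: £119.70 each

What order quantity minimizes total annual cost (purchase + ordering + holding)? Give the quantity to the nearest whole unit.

Q* ≈ 630 spools

Holding cost per unit per year at price C is H = 0.20·C.
Candidates are each tier's EOQ (if it falls in that tier) and each price-break quantity.
EOQ at £129.00 = 399.5 (feasible in tier 1): TC = 17,900×£129.00 + (17,900/399.5)×115 + (399.5/2)×0.20×£129.00 = £2,319,406.24.
EOQ at £120.90 = 412.6 < 630, so use break Q=630: TC = 17,900×£120.90 + (17,900/630.0)×115 + (630.0/2)×0.20×£120.90 = £2,174,994.16.
EOQ at £119.70 = 414.7 < 5200, so use break Q=5200: TC = 17,900×£119.70 + (17,900/5200.0)×115 + (5200.0/2)×0.20×£119.70 = £2,205,269.87.
Lowest total cost is £2,174,994.16 at Q = 630.0.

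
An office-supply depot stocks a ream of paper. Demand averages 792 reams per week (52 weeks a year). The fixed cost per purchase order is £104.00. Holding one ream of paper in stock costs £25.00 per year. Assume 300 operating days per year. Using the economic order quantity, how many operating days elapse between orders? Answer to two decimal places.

T ≈ 4.26 days

Annual demand D = 792 × 52 = 41,184.
EOQ = √(2DS/H) = √(2 × 41,184 × 104 / 25) ≈ 585.36.
Cycle time = Q*/D × 300 = 585.36 / 41,184 × 300 ≈ 4.264 days.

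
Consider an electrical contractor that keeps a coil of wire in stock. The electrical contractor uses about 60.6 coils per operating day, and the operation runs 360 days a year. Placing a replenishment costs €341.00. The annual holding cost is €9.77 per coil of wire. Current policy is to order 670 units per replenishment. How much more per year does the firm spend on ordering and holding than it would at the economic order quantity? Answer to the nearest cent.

Annual demand D = 60.6 × 360 = 21,816.
EOQ = √(2DS/H) = √(2 × 21,816 × 341 / 9.77) ≈ 1234.05.
Cost at Q* = (D/Q*)S + (Q*/2)H = √(2DSH) ≈ €12,056.66.
Cost at Q = 670: (21,816/670)×341 + (670/2)×9.77 = €11,103.37 + €3,272.95 = €14,376.32.
Excess = €14,376.32 − €12,056.66 = €2,319.66.

Extra cost ≈ €2,319.66 per year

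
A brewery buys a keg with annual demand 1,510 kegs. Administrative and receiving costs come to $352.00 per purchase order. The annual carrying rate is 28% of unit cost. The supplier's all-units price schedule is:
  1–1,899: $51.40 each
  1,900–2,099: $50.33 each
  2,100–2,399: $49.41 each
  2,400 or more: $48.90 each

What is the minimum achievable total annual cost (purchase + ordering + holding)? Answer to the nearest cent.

TC* ≈ $81,525.43

Holding cost per unit per year at price C is H = 0.28·C.
For each price level, check whether its EOQ is feasible; otherwise the best quantity at that price is the breakpoint.
EOQ at $51.40 = 271.8 (feasible in tier 1): TC = 1,510×$51.40 + (1,510/271.8)×352 + (271.8/2)×0.28×$51.40 = $81,525.43.
EOQ at $50.33 = 274.7 < 1900, so use break Q=1900: TC = 1,510×$50.33 + (1,510/1900.0)×352 + (1900.0/2)×0.28×$50.33 = $89,665.83.
EOQ at $49.41 = 277.2 < 2100, so use break Q=2100: TC = 1,510×$49.41 + (1,510/2100.0)×352 + (2100.0/2)×0.28×$49.41 = $89,388.74.
EOQ at $48.90 = 278.6 < 2400, so use break Q=2400: TC = 1,510×$48.90 + (1,510/2400.0)×352 + (2400.0/2)×0.28×$48.90 = $90,490.87.
Lowest total cost among the candidates is at Q = 271.8.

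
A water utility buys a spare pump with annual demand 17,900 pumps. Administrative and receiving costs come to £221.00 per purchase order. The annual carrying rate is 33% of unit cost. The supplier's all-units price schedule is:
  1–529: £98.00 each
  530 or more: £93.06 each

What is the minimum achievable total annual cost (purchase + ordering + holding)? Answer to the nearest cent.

TC* ≈ £1,681,376.06

Holding cost per unit per year at price C is H = 0.33·C.
Candidates are each tier's EOQ (if it falls in that tier) and each price-break quantity.
EOQ at £98.00 = 494.6 (feasible in tier 1): TC = 17,900×£98.00 + (17,900/494.6)×221 + (494.6/2)×0.33×£98.00 = £1,770,195.86.
EOQ at £93.06 = 507.6 < 530, so use break Q=530: TC = 17,900×£93.06 + (17,900/530.0)×221 + (530.0/2)×0.33×£93.06 = £1,681,376.06.
Lowest total cost among the candidates is at Q = 530.0.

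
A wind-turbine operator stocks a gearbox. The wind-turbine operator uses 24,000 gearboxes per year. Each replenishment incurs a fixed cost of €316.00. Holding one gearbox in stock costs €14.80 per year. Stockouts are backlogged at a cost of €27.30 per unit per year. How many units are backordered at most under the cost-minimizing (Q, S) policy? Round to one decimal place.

With planned backorders, Q* = √(2DS/H) · √((H+B)/B).
√(2DS/H) = √(2 × 24,000 × 316 / 14.8) = 1012.356.
√((H+B)/B) = √((14.8+27.3)/27.3) = 1.2418.
Q* ≈ 1257.167.
S* = Q* · H/(H+B) = 1257.167 × 14.8/42.1 ≈ 441.949.

S* ≈ 441.9 gearboxes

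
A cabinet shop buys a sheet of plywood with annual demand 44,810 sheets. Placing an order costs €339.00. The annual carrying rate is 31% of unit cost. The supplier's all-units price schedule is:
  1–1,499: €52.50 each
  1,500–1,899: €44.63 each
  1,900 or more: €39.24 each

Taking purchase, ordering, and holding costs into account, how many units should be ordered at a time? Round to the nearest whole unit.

Q* ≈ 1,900 sheets

Holding cost per unit per year at price C is H = 0.31·C.
For each price level, check whether its EOQ is feasible; otherwise the best quantity at that price is the breakpoint.
EOQ at €52.50 = 1366.3 (feasible in tier 1): TC = 44,810×€52.50 + (44,810/1366.3)×339 + (1366.3/2)×0.31×€52.50 = €2,374,761.31.
EOQ at €44.63 = 1481.9 < 1500, so use break Q=1500: TC = 44,810×€44.63 + (44,810/1500.0)×339 + (1500.0/2)×0.31×€44.63 = €2,020,373.84.
EOQ at €39.24 = 1580.4 < 1900, so use break Q=1900: TC = 44,810×€39.24 + (44,810/1900.0)×339 + (1900.0/2)×0.31×€39.24 = €1,777,895.63.
Lowest total cost is €1,777,895.63 at Q = 1900.0.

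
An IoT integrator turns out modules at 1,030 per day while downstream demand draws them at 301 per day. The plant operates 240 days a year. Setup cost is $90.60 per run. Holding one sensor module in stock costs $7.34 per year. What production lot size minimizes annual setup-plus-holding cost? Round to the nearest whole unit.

Q* ≈ 1,587 modules

Annual demand D = 301 × 240 = 72,240.
Production build-up factor (1 − d/p) = 1 − 301/1,030 = 0.7078.
Q* = √(2DS / (H(1 − d/p))) = √(2 × 72,240 × 90.6 / (7.34 × 0.7078)).
= √(13,089,888 / 5.195) ≈ 1587.358.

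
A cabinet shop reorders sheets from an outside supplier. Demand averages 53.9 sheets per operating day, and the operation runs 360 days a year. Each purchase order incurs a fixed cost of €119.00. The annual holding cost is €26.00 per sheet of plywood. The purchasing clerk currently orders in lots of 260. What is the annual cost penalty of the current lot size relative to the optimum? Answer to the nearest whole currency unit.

Annual demand D = 53.9 × 360 = 19,404.
EOQ = √(2DS/H) = √(2 × 19,404 × 119 / 26) ≈ 421.45.
Cost at Q* = (D/Q*)S + (Q*/2)H = √(2DSH) ≈ €10,957.73.
Cost at Q = 260: (19,404/260)×119 + (260/2)×26 = €8,881.06 + €3,380.00 = €12,261.06.
Excess = €12,261.06 − €10,957.73 = €1,303.33.

Extra cost ≈ €1,303 per year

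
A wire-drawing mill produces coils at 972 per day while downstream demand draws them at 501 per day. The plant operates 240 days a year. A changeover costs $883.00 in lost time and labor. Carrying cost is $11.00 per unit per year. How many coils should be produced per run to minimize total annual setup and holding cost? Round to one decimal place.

Q* ≈ 6,311.7 coils

Annual demand D = 501 × 240 = 120,240.
Production build-up factor (1 − d/p) = 1 − 501/972 = 0.4846.
Q* = √(2DS / (H(1 − d/p))) = √(2 × 120,240 × 883 / (11 × 0.4846)).
= √(212,343,840 / 5.3302) ≈ 6311.697.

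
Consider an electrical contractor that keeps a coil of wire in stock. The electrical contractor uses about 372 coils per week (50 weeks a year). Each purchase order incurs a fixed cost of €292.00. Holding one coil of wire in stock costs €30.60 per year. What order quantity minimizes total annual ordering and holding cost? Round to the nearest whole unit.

Q* ≈ 596 coils

Annual demand D = 372 × 50 = 18,600.
EOQ = √(2DS / H) = √(2 × 18,600 × 292 / 30.6).
= √(10,862,400 / 30.6) = √354,980.3922 ≈ 595.802.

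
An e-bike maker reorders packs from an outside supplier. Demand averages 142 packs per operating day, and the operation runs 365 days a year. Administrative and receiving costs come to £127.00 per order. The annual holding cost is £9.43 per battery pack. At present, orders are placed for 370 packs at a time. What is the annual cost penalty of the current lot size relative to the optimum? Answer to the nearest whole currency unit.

Annual demand D = 142 × 365 = 51,830.
EOQ = √(2DS/H) = √(2 × 51,830 × 127 / 9.43) ≈ 1181.55.
Cost at Q* = (D/Q*)S + (Q*/2)H = √(2DSH) ≈ £11,142.00.
Cost at Q = 370: (51,830/370)×127 + (370/2)×9.43 = £17,790.30 + £1,744.55 = £19,534.85.
Excess = £19,534.85 − £11,142.00 = £8,392.84.

Extra cost ≈ £8,393 per year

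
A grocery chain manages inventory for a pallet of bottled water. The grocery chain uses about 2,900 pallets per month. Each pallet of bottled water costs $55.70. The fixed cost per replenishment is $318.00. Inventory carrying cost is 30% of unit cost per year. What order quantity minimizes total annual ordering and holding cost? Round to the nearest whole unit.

Q* ≈ 1,151 pallets

Annual demand D = 2,900 × 12 = 34,800.
Holding cost H = 0.30 × $55.70 = $16.7100 per unit per year.
EOQ = √(2DS / H) = √(2 × 34,800 × 318 / 16.71).
= √(22,132,800 / 16.71) = √1,324,524.237 ≈ 1150.880.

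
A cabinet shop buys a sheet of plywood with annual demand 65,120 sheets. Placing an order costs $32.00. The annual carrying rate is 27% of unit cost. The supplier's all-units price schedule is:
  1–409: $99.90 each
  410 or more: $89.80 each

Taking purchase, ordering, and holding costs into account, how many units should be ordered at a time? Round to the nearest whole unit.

Q* ≈ 415 sheets

Holding cost per unit per year at price C is H = 0.27·C.
For each price level, check whether its EOQ is feasible; otherwise the best quantity at that price is the breakpoint.
EOQ at $99.90 = 393.1 (feasible in tier 1): TC = 65,120×$99.90 + (65,120/393.1)×32 + (393.1/2)×0.27×$99.90 = $6,516,090.59.
EOQ at $89.80 = 414.6 (feasible in tier 2): TC = 65,120×$89.80 + (65,120/414.6)×32 + (414.6/2)×0.27×$89.80 = $5,857,828.34.
Lowest total cost is $5,857,828.34 at Q = 414.6.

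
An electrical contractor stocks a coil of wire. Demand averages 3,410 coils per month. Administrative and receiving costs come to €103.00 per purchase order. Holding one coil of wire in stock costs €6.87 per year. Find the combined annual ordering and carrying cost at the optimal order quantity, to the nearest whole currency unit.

TC* ≈ €7,610

Annual demand D = 3,410 × 12 = 40,920.
The optimal lot size = √(2DS/H) = √(2 × 40,920 × 103 / 6.87) ≈ 1107.70.
At the optimum the two cost components are equal, so total cost = 2·(Q*/2)H = Q*·H.
Minimum total = √(2DSH) = √(2 × 40,920 × 103 × 6.87) ≈ 7609.915.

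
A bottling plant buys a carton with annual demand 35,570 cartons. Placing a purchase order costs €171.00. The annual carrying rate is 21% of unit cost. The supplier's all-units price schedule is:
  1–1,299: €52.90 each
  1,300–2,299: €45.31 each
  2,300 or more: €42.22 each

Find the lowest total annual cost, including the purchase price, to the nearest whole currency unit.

Holding cost per unit per year at price C is H = 0.21·C.
Candidates are each tier's EOQ (if it falls in that tier) and each price-break quantity.
EOQ at €52.90 = 1046.4 (feasible in tier 1): TC = 35,570×€52.90 + (35,570/1046.4)×171 + (1046.4/2)×0.21×€52.90 = €1,893,277.99.
EOQ at €45.31 = 1130.7 < 1300, so use break Q=1300: TC = 35,570×€45.31 + (35,570/1300.0)×171 + (1300.0/2)×0.21×€45.31 = €1,622,540.34.
EOQ at €42.22 = 1171.3 < 2300, so use break Q=2300: TC = 35,570×€42.22 + (35,570/2300.0)×171 + (2300.0/2)×0.21×€42.22 = €1,514,606.08.
Lowest total cost among the candidates is at Q = 2300.0.

TC* ≈ €1,514,606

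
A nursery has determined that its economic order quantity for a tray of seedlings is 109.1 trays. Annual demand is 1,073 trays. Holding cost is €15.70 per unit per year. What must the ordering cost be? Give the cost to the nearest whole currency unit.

S ≈ €87

Invert the EOQ relation Q*² = 2DS/H.
From Q* = √(2DS/H): S = Q*²H / (2D) = 109.1² × 15.7 / (2 × 1,073) = 87.0802.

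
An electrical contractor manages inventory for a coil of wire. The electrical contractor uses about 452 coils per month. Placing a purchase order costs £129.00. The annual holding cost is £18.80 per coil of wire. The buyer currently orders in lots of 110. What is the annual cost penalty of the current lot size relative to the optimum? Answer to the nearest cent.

Extra cost ≈ £2,265.68 per year

Annual demand D = 452 × 12 = 5,424.
EOQ = √(2DS/H) = √(2 × 5,424 × 129 / 18.8) ≈ 272.83.
Cost at Q* = (D/Q*)S + (Q*/2)H = √(2DSH) ≈ £5,129.19.
Cost at Q = 110: (5,424/110)×129 + (110/2)×18.8 = £6,360.87 + £1,034.00 = £7,394.87.
Excess = £7,394.87 − £5,129.19 = £2,265.68.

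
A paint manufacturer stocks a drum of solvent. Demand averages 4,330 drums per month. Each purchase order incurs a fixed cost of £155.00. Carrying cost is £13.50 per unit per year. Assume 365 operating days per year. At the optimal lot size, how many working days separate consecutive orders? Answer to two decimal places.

Annual demand D = 4,330 × 12 = 51,960.
Q* = √(2DS/H) = √(2 × 51,960 × 155 / 13.5) ≈ 1092.32.
Cycle time = Q*/D × 365 = 1092.32 / 51,960 × 365 ≈ 7.673 days.

T ≈ 7.67 days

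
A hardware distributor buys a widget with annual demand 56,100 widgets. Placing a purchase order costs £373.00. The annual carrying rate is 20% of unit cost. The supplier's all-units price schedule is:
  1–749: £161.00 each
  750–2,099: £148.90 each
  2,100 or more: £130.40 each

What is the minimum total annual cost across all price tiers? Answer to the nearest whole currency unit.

TC* ≈ £7,352,788

Holding cost per unit per year at price C is H = 0.20·C.
Candidates are each tier's EOQ (if it falls in that tier) and each price-break quantity.
Tier 1 (£161.00): EOQ = 1140.0 exceeds tier's upper bound 749, so this tier is dominated.
EOQ at £148.90 = 1185.5 (feasible in tier 2): TC = 56,100×£148.90 + (56,100/1185.5)×373 + (1185.5/2)×0.20×£148.90 = £8,388,593.13.
EOQ at £130.40 = 1266.8 < 2100, so use break Q=2100: TC = 56,100×£130.40 + (56,100/2100.0)×373 + (2100.0/2)×0.20×£130.40 = £7,352,788.43.
Lowest total cost among the candidates is at Q = 2100.0.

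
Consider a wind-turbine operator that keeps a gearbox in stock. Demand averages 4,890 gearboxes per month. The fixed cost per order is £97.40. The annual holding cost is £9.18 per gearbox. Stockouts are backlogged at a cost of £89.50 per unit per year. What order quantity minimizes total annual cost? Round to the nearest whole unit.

Q* ≈ 1,172 gearboxes

Annual demand D = 4,890 × 12 = 58,680.
With planned backorders, Q* = √(2DS/H) · √((H+B)/B).
√(2DS/H) = √(2 × 58,680 × 97.4 / 9.18) = 1115.882.
√((H+B)/B) = √((9.18+89.5)/89.5) = 1.0500.
Q* ≈ 1171.713.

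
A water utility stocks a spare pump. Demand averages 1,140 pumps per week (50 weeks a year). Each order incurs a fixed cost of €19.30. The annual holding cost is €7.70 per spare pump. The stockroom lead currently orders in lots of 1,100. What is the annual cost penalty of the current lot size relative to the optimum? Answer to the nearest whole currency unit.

Extra cost ≈ €1,119 per year

Annual demand D = 1,140 × 50 = 57,000.
EOQ = √(2DS/H) = √(2 × 57,000 × 19.3 / 7.7) ≈ 534.55.
Cost at Q* = (D/Q*)S + (Q*/2)H = √(2DSH) ≈ €4,116.01.
Cost at Q = 1,100: (57,000/1,100)×19.3 + (1,100/2)×7.7 = €1,000.09 + €4,235.00 = €5,235.09.
Excess = €5,235.09 − €4,116.01 = €1,119.08.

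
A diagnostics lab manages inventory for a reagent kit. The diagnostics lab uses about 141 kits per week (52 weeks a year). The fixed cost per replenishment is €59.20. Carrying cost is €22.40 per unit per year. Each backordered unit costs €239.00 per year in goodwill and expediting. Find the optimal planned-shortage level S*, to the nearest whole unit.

Annual demand D = 141 × 52 = 7,332.
With planned backorders, Q* = √(2DS/H) · √((H+B)/B).
√(2DS/H) = √(2 × 7,332 × 59.2 / 22.4) = 196.863.
√((H+B)/B) = √((22.4+239)/239) = 1.0458.
Q* ≈ 205.881.
S* = Q* · H/(H+B) = 205.881 × 22.4/261.4 ≈ 17.642.

S* ≈ 18 kits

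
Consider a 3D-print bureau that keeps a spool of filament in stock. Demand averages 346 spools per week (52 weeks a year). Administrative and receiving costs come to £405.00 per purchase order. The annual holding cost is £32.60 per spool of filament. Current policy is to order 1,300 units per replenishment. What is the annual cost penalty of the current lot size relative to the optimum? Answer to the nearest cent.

Extra cost ≈ £4,998.49 per year

Annual demand D = 346 × 52 = 17,992.
EOQ = √(2DS/H) = √(2 × 17,992 × 405 / 32.6) ≈ 668.61.
Cost at Q* = (D/Q*)S + (Q*/2)H = √(2DSH) ≈ £21,796.71.
Cost at Q = 1,300: (17,992/1,300)×405 + (1,300/2)×32.6 = £5,605.20 + £21,190.00 = £26,795.20.
Excess = £26,795.20 − £21,796.71 = £4,998.49.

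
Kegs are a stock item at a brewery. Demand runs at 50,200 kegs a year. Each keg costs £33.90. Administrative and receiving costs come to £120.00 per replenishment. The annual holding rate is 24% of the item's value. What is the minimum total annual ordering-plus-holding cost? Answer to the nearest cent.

Holding cost H = 0.24 × £33.90 = £8.1360 per unit per year.
Q* = √(2DS/H) = √(2 × 50,200 × 120 / 8.136) ≈ 1216.89.
At the optimum the two cost components are equal, so total cost = 2·(Q*/2)H = Q*·H.
Minimum total = √(2DSH) = √(2 × 50,200 × 120 × 8.136) ≈ 9900.633.

TC* ≈ £9,900.63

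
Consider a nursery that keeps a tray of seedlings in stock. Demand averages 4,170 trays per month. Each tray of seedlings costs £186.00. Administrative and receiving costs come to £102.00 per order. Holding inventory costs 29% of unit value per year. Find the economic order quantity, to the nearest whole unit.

Annual demand D = 4,170 × 12 = 50,040.
Holding cost H = 0.29 × £186.00 = £53.9400 per unit per year.
EOQ = √(2DS / H) = √(2 × 50,040 × 102 / 53.94).
= √(10,208,160 / 53.94) = √189,250.2781 ≈ 435.029.

Q* ≈ 435 trays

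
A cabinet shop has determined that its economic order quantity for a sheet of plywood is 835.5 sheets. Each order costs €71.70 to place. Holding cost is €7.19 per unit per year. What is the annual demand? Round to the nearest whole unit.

D ≈ 35,000 sheets per year

Invert the EOQ relation Q*² = 2DS/H.
From Q* = √(2DS/H): D = Q*²H / (2S) = 835.5² × 7.19 / (2 × 71.7) = 35000.371.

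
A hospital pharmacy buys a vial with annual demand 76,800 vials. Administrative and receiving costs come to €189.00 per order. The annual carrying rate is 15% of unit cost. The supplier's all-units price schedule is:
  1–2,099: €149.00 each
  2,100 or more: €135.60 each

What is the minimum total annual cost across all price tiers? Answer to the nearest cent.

Holding cost per unit per year at price C is H = 0.15·C.
Evaluate total cost at each tier's feasible EOQ or, if the EOQ is below the tier, at the tier's minimum quantity.
EOQ at €149.00 = 1139.7 (feasible in tier 1): TC = 76,800×€149.00 + (76,800/1139.7)×189 + (1139.7/2)×0.15×€149.00 = €11,468,672.13.
EOQ at €135.60 = 1194.7 < 2100, so use break Q=2100: TC = 76,800×€135.60 + (76,800/2100.0)×189 + (2100.0/2)×0.15×€135.60 = €10,442,349.00.
Lowest total cost among the candidates is at Q = 2100.0.

TC* ≈ €10,442,349.00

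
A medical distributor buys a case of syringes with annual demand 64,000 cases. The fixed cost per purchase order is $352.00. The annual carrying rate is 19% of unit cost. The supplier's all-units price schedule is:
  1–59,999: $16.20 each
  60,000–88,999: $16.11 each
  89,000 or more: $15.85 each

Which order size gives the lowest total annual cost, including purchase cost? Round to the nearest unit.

Holding cost per unit per year at price C is H = 0.19·C.
Candidates are each tier's EOQ (if it falls in that tier) and each price-break quantity.
EOQ at $16.20 = 3826.0 (feasible in tier 1): TC = 64,000×$16.20 + (64,000/3826.0)×352 + (3826.0/2)×0.19×$16.20 = $1,048,576.35.
EOQ at $16.11 = 3836.6 < 60000, so use break Q=60000: TC = 64,000×$16.11 + (64,000/60000.0)×352 + (60000.0/2)×0.19×$16.11 = $1,123,242.47.
EOQ at $15.85 = 3868.0 < 89000, so use break Q=89000: TC = 64,000×$15.85 + (64,000/89000.0)×352 + (89000.0/2)×0.19×$15.85 = $1,148,664.87.
Lowest total cost is $1,048,576.35 at Q = 3826.0.

Q* ≈ 3,826 cases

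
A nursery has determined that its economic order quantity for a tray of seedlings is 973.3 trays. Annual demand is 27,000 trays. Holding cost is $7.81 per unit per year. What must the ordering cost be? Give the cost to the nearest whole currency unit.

The basic EOQ model gives Q* = √(2DS/H); rearrange for the unknown.
From Q* = √(2DS/H): S = Q*²H / (2D) = 973.3² × 7.81 / (2 × 27,000) = 137.0095.

S ≈ $137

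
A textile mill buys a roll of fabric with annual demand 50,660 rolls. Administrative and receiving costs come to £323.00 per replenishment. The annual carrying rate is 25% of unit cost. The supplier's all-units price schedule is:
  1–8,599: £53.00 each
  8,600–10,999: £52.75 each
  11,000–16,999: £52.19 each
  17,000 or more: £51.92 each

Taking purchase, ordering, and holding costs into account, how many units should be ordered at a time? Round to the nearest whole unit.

Q* ≈ 1,572 rolls

Holding cost per unit per year at price C is H = 0.25·C.
For each price level, check whether its EOQ is feasible; otherwise the best quantity at that price is the breakpoint.
EOQ at £53.00 = 1571.6 (feasible in tier 1): TC = 50,660×£53.00 + (50,660/1571.6)×323 + (1571.6/2)×0.25×£53.00 = £2,705,803.65.
EOQ at £52.75 = 1575.3 < 8600, so use break Q=8600: TC = 50,660×£52.75 + (50,660/8600.0)×323 + (8600.0/2)×0.25×£52.75 = £2,730,923.95.
EOQ at £52.19 = 1583.7 < 11000, so use break Q=11000: TC = 50,660×£52.19 + (50,660/11000.0)×323 + (11000.0/2)×0.25×£52.19 = £2,717,194.21.
EOQ at £51.92 = 1587.9 < 17000, so use break Q=17000: TC = 50,660×£51.92 + (50,660/17000.0)×323 + (17000.0/2)×0.25×£51.92 = £2,741,559.74.
Lowest total cost is £2,705,803.65 at Q = 1571.6.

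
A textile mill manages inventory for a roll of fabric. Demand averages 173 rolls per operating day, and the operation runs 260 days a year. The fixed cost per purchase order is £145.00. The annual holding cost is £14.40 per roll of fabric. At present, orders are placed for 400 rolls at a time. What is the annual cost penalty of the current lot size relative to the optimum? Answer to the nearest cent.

Extra cost ≈ £5,479.91 per year

Annual demand D = 173 × 260 = 44,980.
EOQ = √(2DS/H) = √(2 × 44,980 × 145 / 14.4) ≈ 951.76.
Cost at Q* = (D/Q*)S + (Q*/2)H = √(2DSH) ≈ £13,705.34.
Cost at Q = 400: (44,980/400)×145 + (400/2)×14.4 = £16,305.25 + £2,880.00 = £19,185.25.
Excess = £19,185.25 − £13,705.34 = £5,479.91.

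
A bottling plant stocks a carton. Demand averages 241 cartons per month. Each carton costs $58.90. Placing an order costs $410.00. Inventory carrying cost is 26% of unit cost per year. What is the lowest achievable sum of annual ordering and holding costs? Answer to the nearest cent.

Annual demand D = 241 × 12 = 2,892.
Holding cost H = 0.26 × $58.90 = $15.3140 per unit per year.
EOQ = √(2DS/H) = √(2 × 2,892 × 410 / 15.314) ≈ 393.52.
At Q*, ordering cost (D/Q*)S equals holding cost (Q*/2)H, each = √(DSH/2).
Minimum total = √(2DSH) = √(2 × 2,892 × 410 × 15.314) ≈ 6026.295.

TC* ≈ $6,026.30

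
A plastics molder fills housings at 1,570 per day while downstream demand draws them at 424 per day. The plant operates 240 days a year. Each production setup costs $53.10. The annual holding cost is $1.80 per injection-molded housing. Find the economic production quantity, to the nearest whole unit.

Annual demand D = 424 × 240 = 101,760.
Production build-up factor (1 − d/p) = 1 − 424/1,570 = 0.7299.
Q* = √(2DS / (H(1 − d/p))) = √(2 × 101,760 × 53.1 / (1.8 × 0.7299)).
= √(10,806,912 / 1.3139) ≈ 2867.953.

Q* ≈ 2,868 housings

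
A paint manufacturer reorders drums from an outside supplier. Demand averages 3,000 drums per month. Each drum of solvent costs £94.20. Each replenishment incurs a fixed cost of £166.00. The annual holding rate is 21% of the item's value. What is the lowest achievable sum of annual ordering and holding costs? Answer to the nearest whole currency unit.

Annual demand D = 3,000 × 12 = 36,000.
Holding cost H = 0.21 × £94.20 = £19.7820 per unit per year.
Q* = √(2DS/H) = √(2 × 36,000 × 166 / 19.782) ≈ 777.29.
At the optimum the two cost components are equal, so total cost = 2·(Q*/2)H = Q*·H.
Minimum total = √(2DSH) = √(2 × 36,000 × 166 × 19.782) ≈ 15376.426.

TC* ≈ £15,376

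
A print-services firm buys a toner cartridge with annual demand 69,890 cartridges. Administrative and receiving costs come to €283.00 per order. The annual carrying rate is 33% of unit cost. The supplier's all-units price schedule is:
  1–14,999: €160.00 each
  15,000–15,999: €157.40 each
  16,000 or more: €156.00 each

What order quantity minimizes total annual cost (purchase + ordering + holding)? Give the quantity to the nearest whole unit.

Q* ≈ 866 cartridges

Holding cost per unit per year at price C is H = 0.33·C.
Evaluate total cost at each tier's feasible EOQ or, if the EOQ is below the tier, at the tier's minimum quantity.
EOQ at €160.00 = 865.6 (feasible in tier 1): TC = 69,890×€160.00 + (69,890/865.6)×283 + (865.6/2)×0.33×€160.00 = €11,228,101.74.
EOQ at €157.40 = 872.7 < 15000, so use break Q=15000: TC = 69,890×€157.40 + (69,890/15000.0)×283 + (15000.0/2)×0.33×€157.40 = €11,391,569.59.
EOQ at €156.00 = 876.6 < 16000, so use break Q=16000: TC = 69,890×€156.00 + (69,890/16000.0)×283 + (16000.0/2)×0.33×€156.00 = €11,315,916.18.
Lowest total cost is €11,228,101.74 at Q = 865.6.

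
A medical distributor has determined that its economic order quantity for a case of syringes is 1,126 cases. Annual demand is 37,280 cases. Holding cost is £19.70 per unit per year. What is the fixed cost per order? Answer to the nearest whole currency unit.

S ≈ £335

The basic EOQ model gives Q* = √(2DS/H); rearrange for the unknown.
From Q* = √(2DS/H): S = Q*²H / (2D) = 1,126² × 19.7 / (2 × 37,280) = 334.9941.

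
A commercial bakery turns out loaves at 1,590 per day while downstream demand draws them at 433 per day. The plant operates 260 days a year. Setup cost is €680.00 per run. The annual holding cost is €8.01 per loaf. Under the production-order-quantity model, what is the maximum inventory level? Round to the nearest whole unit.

I_max ≈ 3,730 loaves

Annual demand D = 433 × 260 = 112,580.
Production build-up factor (1 − d/p) = 1 − 433/1,590 = 0.7277.
Q* = √(2DS / (H(1 − d/p))) = √(2 × 112,580 × 680 / (8.01 × 0.7277)).
= √(153,108,800 / 5.8287) ≈ 5125.258.
Maximum inventory = Q*(1 − d/p) = 5125.258 × 0.7277 ≈ 3729.511.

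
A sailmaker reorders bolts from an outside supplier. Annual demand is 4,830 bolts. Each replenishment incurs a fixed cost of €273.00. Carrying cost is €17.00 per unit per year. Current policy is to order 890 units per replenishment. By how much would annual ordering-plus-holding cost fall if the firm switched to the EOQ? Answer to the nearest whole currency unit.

EOQ = √(2DS/H) = √(2 × 4,830 × 273 / 17) ≈ 393.86.
Cost at Q* = (D/Q*)S + (Q*/2)H = √(2DSH) ≈ €6,695.67.
Cost at Q = 890: (4,830/890)×273 + (890/2)×17 = €1,481.56 + €7,565.00 = €9,046.56.
Excess = €9,046.56 − €6,695.67 = €2,350.89.

Extra cost ≈ €2,351 per year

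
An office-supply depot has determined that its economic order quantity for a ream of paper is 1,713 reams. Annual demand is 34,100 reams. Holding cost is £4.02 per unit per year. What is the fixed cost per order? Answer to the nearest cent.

S ≈ £172.96

Squaring Q* = √(2DS/H) gives Q*² = 2DS/H.
From Q* = √(2DS/H): S = Q*²H / (2D) = 1,713² × 4.02 / (2 × 34,100) = 172.9643.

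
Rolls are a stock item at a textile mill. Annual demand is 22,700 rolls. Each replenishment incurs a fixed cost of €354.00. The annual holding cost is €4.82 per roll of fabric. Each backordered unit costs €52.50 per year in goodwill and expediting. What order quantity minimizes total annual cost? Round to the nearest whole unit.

Q* ≈ 1,908 rolls

With planned backorders, Q* = √(2DS/H) · √((H+B)/B).
√(2DS/H) = √(2 × 22,700 × 354 / 4.82) = 1826.022.
√((H+B)/B) = √((4.82+52.5)/52.5) = 1.0449.
Q* ≈ 1908.005.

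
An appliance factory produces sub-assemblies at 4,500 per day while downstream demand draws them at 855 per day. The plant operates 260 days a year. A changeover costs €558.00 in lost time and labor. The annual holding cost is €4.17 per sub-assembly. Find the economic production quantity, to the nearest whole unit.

Annual demand D = 855 × 260 = 222,300.
Production build-up factor (1 − d/p) = 1 − 855/4,500 = 0.8100.
Q* = √(2DS / (H(1 − d/p))) = √(2 × 222,300 × 558 / (4.17 × 0.8100)).
= √(248,086,800 / 3.3777) ≈ 8570.207.

Q* ≈ 8,570 sub-assemblies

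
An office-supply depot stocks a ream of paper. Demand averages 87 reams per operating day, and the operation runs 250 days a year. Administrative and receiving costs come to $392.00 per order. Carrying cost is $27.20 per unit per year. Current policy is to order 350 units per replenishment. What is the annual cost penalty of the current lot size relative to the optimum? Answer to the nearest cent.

Annual demand D = 87 × 250 = 21,750.
EOQ = √(2DS/H) = √(2 × 21,750 × 392 / 27.2) ≈ 791.78.
Cost at Q* = (D/Q*)S + (Q*/2)H = √(2DSH) ≈ $21,536.35.
Cost at Q = 350: (21,750/350)×392 + (350/2)×27.2 = $24,360.00 + $4,760.00 = $29,120.00.
Excess = $29,120.00 − $21,536.35 = $7,583.65.

Extra cost ≈ $7,583.65 per year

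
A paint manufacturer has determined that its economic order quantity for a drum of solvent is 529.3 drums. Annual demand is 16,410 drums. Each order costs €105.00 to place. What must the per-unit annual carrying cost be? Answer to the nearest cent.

The basic EOQ model gives Q* = √(2DS/H); rearrange for the unknown.
From Q* = √(2DS/H): H = 2DS / Q*² = 2 × 16,410 × 105 / 529.3² = 12.3005.

H ≈ €12.30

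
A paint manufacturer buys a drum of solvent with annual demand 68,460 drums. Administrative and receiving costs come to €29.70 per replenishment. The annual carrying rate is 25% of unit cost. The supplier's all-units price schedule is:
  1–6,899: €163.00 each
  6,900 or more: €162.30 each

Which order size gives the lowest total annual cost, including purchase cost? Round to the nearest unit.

Holding cost per unit per year at price C is H = 0.25·C.
For each price level, check whether its EOQ is feasible; otherwise the best quantity at that price is the breakpoint.
EOQ at €163.00 = 315.9 (feasible in tier 1): TC = 68,460×€163.00 + (68,460/315.9)×29.7 + (315.9/2)×0.25×€163.00 = €11,171,852.87.
EOQ at €162.30 = 316.6 < 6900, so use break Q=6900: TC = 68,460×€162.30 + (68,460/6900.0)×29.7 + (6900.0/2)×0.25×€162.30 = €11,251,336.43.
Lowest total cost is €11,171,852.87 at Q = 315.9.

Q* ≈ 316 drums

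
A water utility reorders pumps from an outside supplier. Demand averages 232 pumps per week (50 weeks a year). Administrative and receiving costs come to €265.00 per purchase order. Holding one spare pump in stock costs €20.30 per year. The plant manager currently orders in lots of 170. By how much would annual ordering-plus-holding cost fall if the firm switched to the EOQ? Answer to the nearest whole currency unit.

Extra cost ≈ €8,636 per year

Annual demand D = 232 × 50 = 11,600.
EOQ = √(2DS/H) = √(2 × 11,600 × 265 / 20.3) ≈ 550.32.
Cost at Q* = (D/Q*)S + (Q*/2)H = √(2DSH) ≈ €11,171.59.
Cost at Q = 170: (11,600/170)×265 + (170/2)×20.3 = €18,082.35 + €1,725.50 = €19,807.85.
Excess = €19,807.85 − €11,171.59 = €8,636.26.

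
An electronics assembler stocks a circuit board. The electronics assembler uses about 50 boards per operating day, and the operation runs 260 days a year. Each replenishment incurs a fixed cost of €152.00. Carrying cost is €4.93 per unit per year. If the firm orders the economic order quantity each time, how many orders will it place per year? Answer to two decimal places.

Annual demand D = 50 × 260 = 13,000.
Q* = √(2DS/H) = √(2 × 13,000 × 152 / 4.93) ≈ 895.33.
Orders per year = D / Q* = 13,000 / 895.33 ≈ 14.520.

N ≈ 14.52 orders per year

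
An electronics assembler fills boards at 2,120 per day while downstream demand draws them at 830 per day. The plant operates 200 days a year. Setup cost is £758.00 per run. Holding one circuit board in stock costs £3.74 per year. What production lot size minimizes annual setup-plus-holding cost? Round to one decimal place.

Annual demand D = 830 × 200 = 166,000.
Production build-up factor (1 − d/p) = 1 − 830/2,120 = 0.6085.
Q* = √(2DS / (H(1 − d/p))) = √(2 × 166,000 × 758 / (3.74 × 0.6085)).
= √(251,656,000 / 2.2758) ≈ 10515.766.

Q* ≈ 10,515.8 boards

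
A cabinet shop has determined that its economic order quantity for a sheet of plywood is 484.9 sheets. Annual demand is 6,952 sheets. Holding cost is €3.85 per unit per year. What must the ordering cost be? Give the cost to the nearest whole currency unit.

Invert the EOQ relation Q*² = 2DS/H.
From Q* = √(2DS/H): S = Q*²H / (2D) = 484.9² × 3.85 / (2 × 6,952) = 65.1066.

S ≈ €65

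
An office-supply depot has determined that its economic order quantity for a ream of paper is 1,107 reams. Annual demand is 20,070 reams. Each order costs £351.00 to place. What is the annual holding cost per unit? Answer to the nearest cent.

Squaring Q* = √(2DS/H) gives Q*² = 2DS/H.
From Q* = √(2DS/H): H = 2DS / Q*² = 2 × 20,070 × 351 / 1,107² = 11.4971.

H ≈ £11.50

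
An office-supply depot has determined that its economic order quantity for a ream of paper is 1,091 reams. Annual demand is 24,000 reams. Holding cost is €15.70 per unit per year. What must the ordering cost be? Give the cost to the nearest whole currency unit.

Squaring Q* = √(2DS/H) gives Q*² = 2DS/H.
From Q* = √(2DS/H): S = Q*²H / (2D) = 1,091² × 15.7 / (2 × 24,000) = 389.3211.

S ≈ €389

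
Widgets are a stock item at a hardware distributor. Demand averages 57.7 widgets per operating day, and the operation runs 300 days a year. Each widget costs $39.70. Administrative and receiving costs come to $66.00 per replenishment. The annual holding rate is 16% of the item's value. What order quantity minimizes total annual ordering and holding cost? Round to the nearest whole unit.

Annual demand D = 57.7 × 300 = 17,310.
Holding cost H = 0.16 × $39.70 = $6.3520 per unit per year.
EOQ = √(2DS / H) = √(2 × 17,310 × 66 / 6.352).
= √(2,284,920 / 6.352) = √359,716.6247 ≈ 599.764.

Q* ≈ 600 widgets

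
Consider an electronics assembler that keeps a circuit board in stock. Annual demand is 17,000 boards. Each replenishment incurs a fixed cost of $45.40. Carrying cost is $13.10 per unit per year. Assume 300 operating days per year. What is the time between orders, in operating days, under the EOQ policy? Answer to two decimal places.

T ≈ 6.06 days

The optimal lot size = √(2DS/H) = √(2 × 17,000 × 45.4 / 13.1) ≈ 343.27.
Cycle time = Q*/D × 300 = 343.27 / 17,000 × 300 ≈ 6.058 days.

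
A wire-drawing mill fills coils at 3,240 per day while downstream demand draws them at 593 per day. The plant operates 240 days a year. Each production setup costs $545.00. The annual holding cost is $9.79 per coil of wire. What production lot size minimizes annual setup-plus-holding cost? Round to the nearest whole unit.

Annual demand D = 593 × 240 = 142,320.
Production build-up factor (1 − d/p) = 1 − 593/3,240 = 0.8170.
Q* = √(2DS / (H(1 − d/p))) = √(2 × 142,320 × 545 / (9.79 × 0.8170)).
= √(155,128,800 / 7.9982) ≈ 4404.031.

Q* ≈ 4,404 coils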